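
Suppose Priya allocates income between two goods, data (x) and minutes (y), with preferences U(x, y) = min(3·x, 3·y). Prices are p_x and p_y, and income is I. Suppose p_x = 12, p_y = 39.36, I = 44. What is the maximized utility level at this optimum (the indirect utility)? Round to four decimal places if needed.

V = 2.5701

Here 3·12 + 3·39.36 = 154.08, giving x* = 0.8567 and y* = 0.8567.
Utility at the optimum: U(0.8567, 0.8567) = 2.5701.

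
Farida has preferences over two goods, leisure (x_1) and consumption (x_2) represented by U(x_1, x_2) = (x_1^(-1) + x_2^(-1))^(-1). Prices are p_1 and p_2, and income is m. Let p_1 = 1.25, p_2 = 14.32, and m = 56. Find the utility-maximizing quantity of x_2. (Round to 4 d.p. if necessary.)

x_2* = 3.0187

From the CES first-order condition, (x_2/x_1)^(2) = p_1/p_2.
Hence x_2/x_1 = (p_1/p_2)^(1/(2)), i.e. raised to the 0.5 power.
Substitute x_2 = (x_2/x_1)·x_1 into the budget: x_1* = m/(p_1 + p_2·(x_2/x_1)).
Numerically x_2/x_1 = 0.29545, so x_1* = 56/(1.25 + 14.32·0.29545) = 10.2174 and x_2* = 0.29545·10.2174 = 3.0187.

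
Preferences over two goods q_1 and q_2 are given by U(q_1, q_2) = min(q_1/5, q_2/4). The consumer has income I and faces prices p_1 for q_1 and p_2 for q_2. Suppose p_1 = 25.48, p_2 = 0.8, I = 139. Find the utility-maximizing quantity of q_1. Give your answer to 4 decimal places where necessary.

Leontief preferences: the optimum is at the kink where q_1/5 = q_2/4, i.e. q_2 = (4/5)·q_1.
Budget: p_1·q_1 + p_2·(4/5)·q_1 = I, so (5·p_1 + 4·p_2)·q_1 = 5·I.
Demand: q_1*(p_1,p_2,I) = 5·I/(5·p_1 + 4·p_2), q_2* = 4·I/(5·p_1 + 4·p_2).
Here 5·25.48 + 4·0.8 = 130.6, giving q_1* = 5.3216.

q_1* = 5.3216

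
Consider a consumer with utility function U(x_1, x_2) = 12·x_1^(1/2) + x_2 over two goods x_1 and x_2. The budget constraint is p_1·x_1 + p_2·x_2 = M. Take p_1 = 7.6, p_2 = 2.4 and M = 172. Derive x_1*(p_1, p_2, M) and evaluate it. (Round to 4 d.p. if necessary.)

x_1* = 3.59

Set MRS = p_1/p_2: 6·x_1^(−1/2) = p_1/p_2.
Solve: √x_1 = 6·p_2/p_1, so x_1*(p_1,p_2) = (6·p_2/p_1)², and x_2* = (M − p_1·x_1*)/p_2.
Plugging in: x_1* = (6·2.4/7.6)² = 3.59.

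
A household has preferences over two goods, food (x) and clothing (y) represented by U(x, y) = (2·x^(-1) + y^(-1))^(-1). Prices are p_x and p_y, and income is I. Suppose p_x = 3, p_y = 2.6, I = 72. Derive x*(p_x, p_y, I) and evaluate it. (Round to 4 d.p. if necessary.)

From the CES first-order condition, 2·(y/x)^(2) = p_x/p_y.
Hence y/x = ((1/2)·p_x/p_y)^(1/(2)), i.e. raised to the 0.5 power.
With the ratio pinned down, the budget gives x* = I/(p_x + p_y·(y/x)) and y* = (y/x)·x*.
Numerically y/x = 0.759555, so x* = 72/(3 + 2.6·0.759555) = 14.4728.

x* = 14.4728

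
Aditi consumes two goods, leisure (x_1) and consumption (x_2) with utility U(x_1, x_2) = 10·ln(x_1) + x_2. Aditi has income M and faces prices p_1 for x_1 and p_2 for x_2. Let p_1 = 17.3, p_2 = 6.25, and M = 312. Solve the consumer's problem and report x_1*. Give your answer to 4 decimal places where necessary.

So x_1*(p_1,p_2) = 10·p_2/p_1, independent of income; and x_2* = (M − 10·p_2)/p_2.
At the given prices: x_1* = 10·6.25/17.3 = 3.6127.

x_1* = 3.6127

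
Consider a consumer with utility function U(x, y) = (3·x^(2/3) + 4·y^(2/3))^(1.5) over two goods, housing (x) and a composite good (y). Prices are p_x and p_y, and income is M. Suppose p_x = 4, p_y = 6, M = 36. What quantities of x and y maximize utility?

MU_x ∝ 3·x^(-1/3), MU_y ∝ 4·y^(-1/3), so MRS = (3/4)·(y/x)^(1/3) = p_x/p_y.
Hence y/x = ((4/3)·p_x/p_y)^(1/(1/3)), i.e. raised to the 3 power.
With the ratio pinned down, the budget gives x* = M/(p_x + p_y·(y/x)) and y* = (y/x)·x*.
Numerically y/x = 0.702332, so x* = 36/(4 + 6·0.702332) = 4.3828 and y* = 0.702332·4.3828 = 3.0782.

x* = 4.3828, y* = 3.0782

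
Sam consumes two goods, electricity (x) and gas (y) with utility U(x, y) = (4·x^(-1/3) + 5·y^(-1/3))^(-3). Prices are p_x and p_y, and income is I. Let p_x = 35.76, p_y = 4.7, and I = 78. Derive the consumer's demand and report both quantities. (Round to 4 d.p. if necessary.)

MRS = MU_x/MU_y = (4/5)·(y/x)^(4/3). Set equal to p_x/p_y.
Hence y/x = ((5/4)·p_x/p_y)^(1/(4/3)), i.e. raised to the 0.75 power.
With the ratio pinned down, the budget gives x* = I/(p_x + p_y·(y/x)) and y* = (y/x)·x*.
Numerically y/x = 5.415733, so x* = 78/(35.76 + 4.7·5.415733) = 1.2742 and y* = 5.415733·1.2742 = 6.9008.

x* = 1.2742, y* = 6.9008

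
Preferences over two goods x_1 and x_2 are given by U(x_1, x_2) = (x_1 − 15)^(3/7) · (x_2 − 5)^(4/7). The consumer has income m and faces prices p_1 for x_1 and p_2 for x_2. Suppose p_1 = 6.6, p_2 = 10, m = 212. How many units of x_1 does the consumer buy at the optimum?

Let x_1' = x_1−15, x_2' = x_2−5. MRS = (3/4)·x_2'/x_1' = p_1/p_2.
Substituting into the budget: x_1* = 15 + 3/7·(m − 15·p_1 − 5·p_2)/p_1, and x_2* = 5 + 4/7·(…)/p_2.
Discretionary income = 212 − 15·6.6 − 5·10 = 63; x_1* = 15 + 3/7·63/6.6 = 19.0909.

x_1* = 19.0909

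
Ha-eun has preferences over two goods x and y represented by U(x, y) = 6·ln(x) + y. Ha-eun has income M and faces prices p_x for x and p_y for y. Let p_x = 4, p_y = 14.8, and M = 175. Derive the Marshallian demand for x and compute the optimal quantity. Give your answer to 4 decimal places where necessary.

x* = 22.2

Set MRS = p_x/p_y: (6/x)/1 = p_x/p_y.
So x*(p_x,p_y) = 6·p_y/p_x, independent of income; and y* = (M − 6·p_y)/p_y.
At the given prices: x* = 6·14.8/4 = 22.2.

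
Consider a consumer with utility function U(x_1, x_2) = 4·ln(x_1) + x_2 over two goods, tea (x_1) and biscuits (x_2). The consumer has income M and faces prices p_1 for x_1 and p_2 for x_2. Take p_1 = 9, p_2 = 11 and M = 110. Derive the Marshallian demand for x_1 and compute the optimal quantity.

At the given prices: x_1* = 4·11/9 = 4.8889.

x_1* = 4.8889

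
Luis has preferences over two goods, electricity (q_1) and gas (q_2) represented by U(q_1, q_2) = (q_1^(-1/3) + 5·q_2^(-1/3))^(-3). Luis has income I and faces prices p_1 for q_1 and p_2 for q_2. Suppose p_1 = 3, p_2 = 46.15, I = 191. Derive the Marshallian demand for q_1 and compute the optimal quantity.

Numerically q_2/q_1 = 0.430467, so q_1* = 191/(3 + 46.15·0.430467) = 8.353.

q_1* = 8.353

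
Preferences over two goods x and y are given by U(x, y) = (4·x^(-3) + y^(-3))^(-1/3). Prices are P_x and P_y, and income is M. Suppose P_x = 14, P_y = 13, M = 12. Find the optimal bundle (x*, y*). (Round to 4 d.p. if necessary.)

With the ratio pinned down, the budget gives x* = M/(P_x + P_y·(y/x)) and y* = (y/x)·x*.
Numerically y/x = 0.720329, so x* = 12/(14 + 13·0.720329) = 0.5136 and y* = 0.720329·0.5136 = 0.37.

x* = 0.5136, y* = 0.37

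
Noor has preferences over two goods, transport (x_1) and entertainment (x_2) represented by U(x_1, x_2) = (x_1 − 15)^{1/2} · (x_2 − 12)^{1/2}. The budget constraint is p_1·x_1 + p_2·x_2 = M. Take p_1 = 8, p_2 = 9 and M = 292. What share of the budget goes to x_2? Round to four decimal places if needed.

MRS = (x_2−12)/(x_1−15). Tangency with p_1/p_2 gives x_2−12 = (p_1/p_2)·(x_1−15).
After buying the subsistence bundle (15, 12), a share 0.5 of the remaining income goes to x_1: x_1* = 15 + 0.5·(M − 15p_1 − 12p_2)/p_1.
Discretionary income = 292 − 15·8 − 12·9 = 64; x_1* = 15 + 0.5·64/8 = 19; x_2* = 12 + 0.5·64/9 = 15.5556.
Expenditure on x_2: 9·15.5556 = 140; share = 0.4795.

share on x_2 = 0.4795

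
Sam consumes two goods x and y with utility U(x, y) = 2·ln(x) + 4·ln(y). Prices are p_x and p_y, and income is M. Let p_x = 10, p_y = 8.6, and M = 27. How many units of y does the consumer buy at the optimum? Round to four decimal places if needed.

y* = 2.093

Tangency: MRS = (1/2)·y/x = p_x/p_y.
So 2·p_y·y = 4·p_x·x; combined with the budget, a share 1/3 of income goes to x.
Demand: x*(p_x,p_y,M) = 1/3·M/p_x and y* = 2/3·M/p_y.
At p_x=10, p_y=8.6, M=27: y* = 2/3·27/8.6 = 2.093.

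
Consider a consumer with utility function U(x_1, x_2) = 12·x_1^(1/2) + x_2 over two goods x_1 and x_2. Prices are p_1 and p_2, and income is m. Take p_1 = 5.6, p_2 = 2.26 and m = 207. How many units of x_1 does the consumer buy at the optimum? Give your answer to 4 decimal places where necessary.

Utility is quasi-linear in x_2; the FOC for x_1 is 6/√x_1 = p_1/p_2.
Solve: √x_1 = 6·p_2/p_1, so x_1*(p_1,p_2) = (6·p_2/p_1)², and x_2* = (m − p_1·x_1*)/p_2.
Plugging in: x_1* = (6·2.26/5.6)² = 5.8633.

x_1* = 5.8633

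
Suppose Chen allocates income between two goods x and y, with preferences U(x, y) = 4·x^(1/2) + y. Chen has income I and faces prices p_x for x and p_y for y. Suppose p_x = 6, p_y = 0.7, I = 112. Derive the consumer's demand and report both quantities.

x* = 0.0544, y* = 159.5333

Plugging in: x* = (2·0.7/6)² = 0.0544, y* = 159.5333.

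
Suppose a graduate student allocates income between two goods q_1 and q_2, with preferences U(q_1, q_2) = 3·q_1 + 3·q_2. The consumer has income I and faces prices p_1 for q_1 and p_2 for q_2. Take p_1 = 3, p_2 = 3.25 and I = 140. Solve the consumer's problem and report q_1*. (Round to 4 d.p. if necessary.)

q_1* = 46.6667

q_1 gives more utility per dollar, so spend all income on q_1: q_1* = I/p_1, q_2* = 0.
Numerically: q_1* = 46.6667, q_2* = 0.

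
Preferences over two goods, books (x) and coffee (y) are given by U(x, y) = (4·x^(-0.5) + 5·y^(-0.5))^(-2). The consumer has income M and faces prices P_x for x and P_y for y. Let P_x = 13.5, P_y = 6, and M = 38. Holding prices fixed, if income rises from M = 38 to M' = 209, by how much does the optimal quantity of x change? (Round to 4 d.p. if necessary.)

Δx* = 6.7178

MRS = MU_x/MU_y = (4/5)·(y/x)^(1.5). Set equal to P_x/P_y.
Hence y/x = ((5/4)·P_x/P_y)^(1/(1.5)), i.e. raised to the 2/3 power.
Substitute y = (y/x)·x into the budget: x* = M/(P_x + P_y·(y/x)).
Numerically y/x = 1.992485, so x* = 38/(13.5 + 6·1.992485) = 1.4928.
At M' = 209: x* = 8.2106. Change: 8.2106 − 1.4928 = 6.7178.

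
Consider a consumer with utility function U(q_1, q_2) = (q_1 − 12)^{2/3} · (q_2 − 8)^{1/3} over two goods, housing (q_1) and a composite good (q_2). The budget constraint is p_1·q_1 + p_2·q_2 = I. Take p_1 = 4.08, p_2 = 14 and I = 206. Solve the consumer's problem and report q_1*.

q_1* = 19.3595

Discretionary income = 206 − 12·4.08 − 8·14 = 45.04; q_1* = 12 + 2/3·45.04/4.08 = 19.3595.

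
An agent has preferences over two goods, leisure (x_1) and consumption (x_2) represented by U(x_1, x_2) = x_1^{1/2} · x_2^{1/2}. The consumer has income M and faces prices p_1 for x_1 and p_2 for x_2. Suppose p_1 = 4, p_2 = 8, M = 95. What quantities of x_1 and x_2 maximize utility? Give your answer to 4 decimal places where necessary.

Demand: x_1*(p_1,p_2,M) = 0.5·M/p_1 and x_2* = 0.5·M/p_2.
At p_1=4, p_2=8, M=95: x_1* = 0.5·95/4 = 11.875, x_2* = 5.9375.

x_1* = 11.875, x_2* = 5.9375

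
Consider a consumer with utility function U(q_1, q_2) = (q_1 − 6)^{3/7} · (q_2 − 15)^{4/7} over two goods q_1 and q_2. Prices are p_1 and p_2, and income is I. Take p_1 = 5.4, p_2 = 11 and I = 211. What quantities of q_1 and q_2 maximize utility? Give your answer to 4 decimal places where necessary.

q_1* = 7.0794, q_2* = 15.7065

Let q_1' = q_1−6, q_2' = q_2−15. MRS = (3/4)·q_2'/q_1' = p_1/p_2.
Substituting into the budget: q_1* = 6 + 3/7·(I − 6·p_1 − 15·p_2)/p_1, and q_2* = 15 + 4/7·(…)/p_2.
Discretionary income = 211 − 6·5.4 − 15·11 = 13.6; q_1* = 6 + 3/7·13.6/5.4 = 7.0794; q_2* = 15 + 4/7·13.6/11 = 15.7065.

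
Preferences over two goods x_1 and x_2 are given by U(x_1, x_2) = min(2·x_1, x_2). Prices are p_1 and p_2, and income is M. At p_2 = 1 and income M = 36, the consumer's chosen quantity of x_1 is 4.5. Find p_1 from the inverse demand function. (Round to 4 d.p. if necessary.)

With perfect complements, no substitution: consume in ratio x_1:x_2 = 1:2.
Budget: p_1·x_1 + p_2·2·x_1 = M, so (p_1 + 2·p_2)·x_1 = M.
Demand: x_1*(p_1,p_2,M) = M/(p_1 + 2·p_2), x_2* = 2·M/(p_1 + 2·p_2).
Set x_1* = 4.5 in the demand function and solve for p_1: p_1 = 6.

p_1 = 6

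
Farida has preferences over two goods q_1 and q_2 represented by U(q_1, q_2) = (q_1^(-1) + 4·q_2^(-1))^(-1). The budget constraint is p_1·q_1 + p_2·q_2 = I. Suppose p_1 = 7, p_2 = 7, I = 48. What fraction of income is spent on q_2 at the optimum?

share on q_2 = 0.6667

MU_q_1 ∝ q_1^(-2), MU_q_2 ∝ 4·q_2^(-2), so MRS = (1/4)·(q_2/q_1)^(2) = p_1/p_2.
Hence q_2/q_1 = (4·p_1/p_2)^(1/(2)), i.e. raised to the 0.5 power.
Substitute q_2 = (q_2/q_1)·q_1 into the budget: q_1* = I/(p_1 + p_2·(q_2/q_1)).
Numerically q_2/q_1 = 2, so q_1* = 48/(7 + 7·2) = 2.2857 and q_2* = 2·2.2857 = 4.5714.
Expenditure on q_2: 7·4.5714 = 32; share = 0.6667.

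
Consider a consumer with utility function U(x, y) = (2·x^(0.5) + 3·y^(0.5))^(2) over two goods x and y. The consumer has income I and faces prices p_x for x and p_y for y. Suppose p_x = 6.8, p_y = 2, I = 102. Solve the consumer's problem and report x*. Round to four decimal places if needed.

From the CES first-order condition, (2/3)·(y/x)^(0.5) = p_x/p_y.
Hence y/x = ((3/2)·p_x/p_y)^(1/(0.5)), i.e. raised to the 2 power.
With the ratio pinned down, the budget gives x* = I/(p_x + p_y·(y/x)) and y* = (y/x)·x*.
Numerically y/x = 26.01, so x* = 102/(6.8 + 2·26.01) = 1.7341.

x* = 1.7341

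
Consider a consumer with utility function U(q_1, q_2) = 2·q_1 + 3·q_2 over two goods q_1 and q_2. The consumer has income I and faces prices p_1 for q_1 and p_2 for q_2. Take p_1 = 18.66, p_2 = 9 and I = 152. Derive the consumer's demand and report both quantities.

Perfect substitutes: compare marginal utility per dollar. 2/p_1 vs 3/p_2 → 0.1072 vs 0.3333.
q_2 gives more utility per dollar, so spend all income on q_2: q_2* = I/p_2, q_1* = 0.
Numerically: q_1* = 0, q_2* = 16.8889.

q_1* = 0, q_2* = 16.8889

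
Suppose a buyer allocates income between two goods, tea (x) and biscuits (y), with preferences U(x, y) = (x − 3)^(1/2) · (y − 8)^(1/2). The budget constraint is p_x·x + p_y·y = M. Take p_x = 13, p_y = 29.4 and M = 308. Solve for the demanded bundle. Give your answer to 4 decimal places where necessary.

x* = 4.3, y* = 8.5748

MRS = (y−8)/(x−3). Tangency with p_x/p_y gives y−8 = (p_x/p_y)·(x−3).
After buying the subsistence bundle (3, 8), a share 0.5 of the remaining income goes to x: x* = 3 + 0.5·(M − 3p_x − 8p_y)/p_x.
Discretionary income = 308 − 3·13 − 8·29.4 = 33.8; x* = 3 + 0.5·33.8/13 = 4.3; y* = 8 + 0.5·33.8/29.4 = 8.5748.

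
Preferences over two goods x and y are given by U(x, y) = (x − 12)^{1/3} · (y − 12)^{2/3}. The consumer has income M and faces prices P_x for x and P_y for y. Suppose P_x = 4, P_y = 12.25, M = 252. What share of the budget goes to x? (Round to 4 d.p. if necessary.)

share on x = 0.2659

MRS = (1/2)·(y−12)/(x−12). Tangency with P_x/P_y gives y−12 = 2·(P_x/P_y)·(x−12).
After buying the subsistence bundle (12, 12), a share 1/3 of the remaining income goes to x: x* = 12 + 1/3·(M − 12P_x − 12P_y)/P_x.
Discretionary income = 252 − 12·4 − 12·12.25 = 57; x* = 12 + 1/3·57/4 = 16.75; y* = 12 + 2/3·57/12.25 = 15.102.
Expenditure on x: 4·16.75 = 67; share = 0.2659.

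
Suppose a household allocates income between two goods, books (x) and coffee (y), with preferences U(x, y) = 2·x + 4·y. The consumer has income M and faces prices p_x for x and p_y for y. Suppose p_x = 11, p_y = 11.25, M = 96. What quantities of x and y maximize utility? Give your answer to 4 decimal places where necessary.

Linear utility — the consumer picks whichever good has higher MU/price: 2/11 = 0.1818 vs 4/11.25 = 0.3556.
y gives more utility per dollar, so spend all income on y: y* = M/p_y, x* = 0.
Numerically: x* = 0, y* = 8.5333.

x* = 0, y* = 8.5333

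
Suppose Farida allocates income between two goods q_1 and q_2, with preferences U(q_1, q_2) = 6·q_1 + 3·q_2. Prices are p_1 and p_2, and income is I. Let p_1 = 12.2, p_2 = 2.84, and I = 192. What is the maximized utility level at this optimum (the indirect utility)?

V = 202.8169

Linear utility — the consumer picks whichever good has higher MU/price: 6/12.2 = 0.4918 vs 3/2.84 = 1.0563.
q_2 gives more utility per dollar, so spend all income on q_2: q_2* = I/p_2, q_1* = 0.
Numerically: q_1* = 0, q_2* = 67.6056.
Utility at the optimum: U(0, 67.6056) = 202.8169.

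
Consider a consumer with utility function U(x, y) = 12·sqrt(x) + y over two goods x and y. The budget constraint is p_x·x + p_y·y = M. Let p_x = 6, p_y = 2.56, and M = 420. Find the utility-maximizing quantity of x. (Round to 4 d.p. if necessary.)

MU_x = 6/√x, MU_y = 1. Tangency: 6/√x = p_x/p_y.
Thus x* = (6·p_y/p_x)² — independent of M — with the rest of income spent on y.
Plugging in: x* = (6·2.56/6)² = 6.5536.

x* = 6.5536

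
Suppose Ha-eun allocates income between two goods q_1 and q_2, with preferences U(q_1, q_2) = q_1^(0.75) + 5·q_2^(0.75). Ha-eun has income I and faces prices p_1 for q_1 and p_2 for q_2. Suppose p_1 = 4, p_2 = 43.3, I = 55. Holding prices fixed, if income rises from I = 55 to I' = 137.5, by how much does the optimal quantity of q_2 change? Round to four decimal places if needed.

Substitute q_2 = (q_2/q_1)·q_1 into the budget: q_1* = I/(p_1 + p_2·(q_2/q_1)).
Numerically q_2/q_1 = 0.045516, so q_1* = 55/(4 + 43.3·0.045516) = 9.2114 and q_2* = 0.045516·9.2114 = 0.4193.
At I' = 137.5: q_2* = 1.0482. Change: 1.0482 − 0.4193 = 0.6289.

Δq_2* = 0.6289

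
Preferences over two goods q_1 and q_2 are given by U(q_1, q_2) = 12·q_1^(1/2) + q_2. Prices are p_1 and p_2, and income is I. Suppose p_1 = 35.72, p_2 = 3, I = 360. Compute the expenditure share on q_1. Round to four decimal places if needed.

share on q_1 = 0.0252

MU_q_1 = 6/√q_1, MU_q_2 = 1. Tangency: 6/√q_1 = p_1/p_2.
Solve: √q_1 = 6·p_2/p_1, so q_1*(p_1,p_2) = (6·p_2/p_1)², and q_2* = (I − p_1·q_1*)/p_2.
Plugging in: q_1* = (6·3/35.72)² = 0.2539, q_2* = 116.9765.
Expenditure on q_1: 35.72·0.2539 = 9.0705; share = 0.0252.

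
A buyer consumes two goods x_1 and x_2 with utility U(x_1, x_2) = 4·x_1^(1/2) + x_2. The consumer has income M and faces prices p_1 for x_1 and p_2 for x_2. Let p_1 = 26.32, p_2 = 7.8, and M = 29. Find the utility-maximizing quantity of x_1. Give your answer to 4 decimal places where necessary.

MU_x_1 = 2/√x_1, MU_x_2 = 1. Tangency: 2/√x_1 = p_1/p_2.
Thus x_1* = (2·p_2/p_1)² — independent of M — with the rest of income spent on x_2.
Plugging in: x_1* = (2·7.8/26.32)² = 0.3513.

x_1* = 0.3513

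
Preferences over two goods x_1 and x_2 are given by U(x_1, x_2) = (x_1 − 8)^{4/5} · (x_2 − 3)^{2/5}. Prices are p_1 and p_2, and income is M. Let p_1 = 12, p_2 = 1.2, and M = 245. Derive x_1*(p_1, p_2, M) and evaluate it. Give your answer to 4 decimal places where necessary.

MRS = 2·(x_2−3)/(x_1−8). Tangency with p_1/p_2 gives x_2−3 = (1/2)·(p_1/p_2)·(x_1−8).
After buying the subsistence bundle (8, 3), a share 2/3 of the remaining income goes to x_1: x_1* = 8 + 2/3·(M − 8p_1 − 3p_2)/p_1.
Discretionary income = 245 − 8·12 − 3·1.2 = 145.4; x_1* = 8 + 2/3·145.4/12 = 16.0778.

x_1* = 16.0778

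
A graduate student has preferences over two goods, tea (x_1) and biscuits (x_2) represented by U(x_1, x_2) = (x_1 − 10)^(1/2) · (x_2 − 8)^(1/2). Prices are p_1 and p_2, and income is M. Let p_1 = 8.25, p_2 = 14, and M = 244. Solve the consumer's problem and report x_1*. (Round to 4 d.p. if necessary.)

x_1* = 13

This is Cobb-Douglas in (x_1−10, x_2−8): tangency gives 0.5·p_2·(x_2−8) = 0.5·p_1·(x_1−10).
After buying the subsistence bundle (10, 8), a share 0.5 of the remaining income goes to x_1: x_1* = 10 + 0.5·(M − 10p_1 − 8p_2)/p_1.
Discretionary income = 244 − 10·8.25 − 8·14 = 49.5; x_1* = 10 + 0.5·49.5/8.25 = 13.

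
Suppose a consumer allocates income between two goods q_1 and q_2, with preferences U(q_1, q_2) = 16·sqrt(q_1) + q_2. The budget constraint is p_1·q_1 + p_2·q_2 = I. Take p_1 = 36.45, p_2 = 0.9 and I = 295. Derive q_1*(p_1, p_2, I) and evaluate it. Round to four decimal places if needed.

Plugging in: q_1* = (8·0.9/36.45)² = 0.039.

q_1* = 0.039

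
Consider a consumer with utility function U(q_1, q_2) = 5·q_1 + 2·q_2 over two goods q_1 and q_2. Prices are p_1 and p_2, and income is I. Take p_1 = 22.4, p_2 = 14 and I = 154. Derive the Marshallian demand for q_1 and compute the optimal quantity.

Perfect substitutes: compare marginal utility per dollar. 5/p_1 vs 2/p_2 → 0.2232 vs 0.1429.
q_1 gives more utility per dollar, so spend all income on q_1: q_1* = I/p_1, q_2* = 0.
Numerically: q_1* = 6.875, q_2* = 0.

q_1* = 6.875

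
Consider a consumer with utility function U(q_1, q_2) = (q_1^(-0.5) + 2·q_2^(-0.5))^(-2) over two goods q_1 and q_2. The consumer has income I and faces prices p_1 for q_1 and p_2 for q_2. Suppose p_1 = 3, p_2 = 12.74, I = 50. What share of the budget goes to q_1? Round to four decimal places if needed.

MU_q_1 ∝ q_1^(-1.5), MU_q_2 ∝ 2·q_2^(-1.5), so MRS = (1/2)·(q_2/q_1)^(1.5) = p_1/p_2.
Solve for the ratio: q_2/q_1 = [2·p_1/p_2]^(2/3).
With the ratio pinned down, the budget gives q_1* = I/(p_1 + p_2·(q_2/q_1)) and q_2* = (q_2/q_1)·q_1*.
Numerically q_2/q_1 = 0.605324, so q_1* = 50/(3 + 12.74·0.605324) = 4.6677 and q_2* = 0.605324·4.6677 = 2.8255.
Expenditure on q_1: 3·4.6677 = 14.0032; share = 0.2801.

share on q_1 = 0.2801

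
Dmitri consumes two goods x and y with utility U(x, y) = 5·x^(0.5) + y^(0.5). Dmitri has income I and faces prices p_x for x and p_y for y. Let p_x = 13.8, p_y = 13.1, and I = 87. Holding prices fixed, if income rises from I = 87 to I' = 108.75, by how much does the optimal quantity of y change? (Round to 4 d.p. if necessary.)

Δy* = 0.0671

Substitute y = (y/x)·x into the budget: x* = I/(p_x + p_y·(y/x)).
Numerically y/x = 0.044389, so x* = 87/(13.8 + 13.1·0.044389) = 6.0494 and y* = 0.044389·6.0494 = 0.2685.
At I' = 108.75: y* = 0.3357. Change: 0.3357 − 0.2685 = 0.0671.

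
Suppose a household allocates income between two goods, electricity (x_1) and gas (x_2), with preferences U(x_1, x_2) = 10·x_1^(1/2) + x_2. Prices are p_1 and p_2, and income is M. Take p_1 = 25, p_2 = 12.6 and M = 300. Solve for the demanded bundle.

x_1* = 6.3504, x_2* = 11.2095

Solve: √x_1 = 5·p_2/p_1, so x_1*(p_1,p_2) = (5·p_2/p_1)², and x_2* = (M − p_1·x_1*)/p_2.
Plugging in: x_1* = (5·12.6/25)² = 6.3504, x_2* = 11.2095.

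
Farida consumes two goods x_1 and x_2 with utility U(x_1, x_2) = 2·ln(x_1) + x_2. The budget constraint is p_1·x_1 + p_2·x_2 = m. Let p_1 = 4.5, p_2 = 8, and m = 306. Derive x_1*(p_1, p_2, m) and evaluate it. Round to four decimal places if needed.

At the given prices: x_1* = 2·8/4.5 = 3.5556.

x_1* = 3.5556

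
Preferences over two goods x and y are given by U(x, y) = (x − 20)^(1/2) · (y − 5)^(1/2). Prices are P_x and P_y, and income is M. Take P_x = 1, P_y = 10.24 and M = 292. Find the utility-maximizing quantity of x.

Let x' = x−20, y' = y−5. MRS = y'/x' = P_x/P_y.
Substituting into the budget: x* = 20 + 0.5·(M − 20·P_x − 5·P_y)/P_x, and y* = 5 + 0.5·(…)/P_y.
Discretionary income = 292 − 20·1 − 5·10.24 = 220.8; x* = 20 + 0.5·220.8/1 = 130.4.

x* = 130.4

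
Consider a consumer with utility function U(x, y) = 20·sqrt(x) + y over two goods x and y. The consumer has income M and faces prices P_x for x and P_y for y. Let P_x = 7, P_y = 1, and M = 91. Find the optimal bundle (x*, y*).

MU_x = 10/√x, MU_y = 1. Tangency: 10/√x = P_x/P_y.
Solve: √x = 10·P_y/P_x, so x*(P_x,P_y) = (10·P_y/P_x)², and y* = (M − P_x·x*)/P_y.
Plugging in: x* = (10·1/7)² = 2.0408, y* = 76.7143.

x* = 2.0408, y* = 76.7143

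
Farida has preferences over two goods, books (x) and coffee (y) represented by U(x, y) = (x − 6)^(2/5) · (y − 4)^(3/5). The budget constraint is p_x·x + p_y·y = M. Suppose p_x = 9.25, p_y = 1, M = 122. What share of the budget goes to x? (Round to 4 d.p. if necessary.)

share on x = 0.6598

Let x' = x−6, y' = y−4. MRS = (2/3)·y'/x' = p_x/p_y.
Substituting into the budget: x* = 6 + 0.4·(M − 6·p_x − 4·p_y)/p_x, and y* = 4 + 0.6·(…)/p_y.
Discretionary income = 122 − 6·9.25 − 4·1 = 62.5; x* = 6 + 0.4·62.5/9.25 = 8.7027; y* = 4 + 0.6·62.5/1 = 41.5.
Expenditure on x: 9.25·8.7027 = 80.5; share = 0.6598.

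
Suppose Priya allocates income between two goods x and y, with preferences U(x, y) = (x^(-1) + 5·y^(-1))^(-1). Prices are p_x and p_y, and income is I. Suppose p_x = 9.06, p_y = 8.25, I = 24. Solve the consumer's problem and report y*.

MU_x ∝ x^(-2), MU_y ∝ 5·y^(-2), so MRS = (1/5)·(y/x)^(2) = p_x/p_y.
Solve for the ratio: y/x = [5·p_x/p_y]^(0.5).
With the ratio pinned down, the budget gives x* = I/(p_x + p_y·(y/x)) and y* = (y/x)·x*.
Numerically y/x = 2.343269, so x* = 24/(9.06 + 8.25·2.343269) = 0.8453 and y* = 2.343269·0.8453 = 1.9808.

y* = 1.9808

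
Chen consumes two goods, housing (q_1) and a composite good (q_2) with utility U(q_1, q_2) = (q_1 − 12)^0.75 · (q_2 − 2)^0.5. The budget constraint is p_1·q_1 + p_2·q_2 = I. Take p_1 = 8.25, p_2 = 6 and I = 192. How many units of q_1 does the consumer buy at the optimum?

After buying the subsistence bundle (12, 2), a share 0.6 of the remaining income goes to q_1: q_1* = 12 + 0.6·(I − 12p_1 − 2p_2)/p_1.
Discretionary income = 192 − 12·8.25 − 2·6 = 81; q_1* = 12 + 0.6·81/8.25 = 17.8909.

q_1* = 17.8909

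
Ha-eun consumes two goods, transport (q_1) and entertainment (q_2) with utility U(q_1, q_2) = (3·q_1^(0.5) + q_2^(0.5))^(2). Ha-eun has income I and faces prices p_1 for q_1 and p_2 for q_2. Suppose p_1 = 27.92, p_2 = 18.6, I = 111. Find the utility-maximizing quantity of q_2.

MU_q_1 ∝ 3·q_1^(-0.5), MU_q_2 ∝ q_2^(-0.5), so MRS = 3·(q_2/q_1)^(0.5) = p_1/p_2.
Solve for the ratio: q_2/q_1 = [(1/3)·p_1/p_2]^(2).
Substitute q_2 = (q_2/q_1)·q_1 into the budget: q_1* = I/(p_1 + p_2·(q_2/q_1)).
Numerically q_2/q_1 = 0.250359, so q_1* = 111/(27.92 + 18.6·0.250359) = 3.4073 and q_2* = 0.250359·3.4073 = 0.8531.

q_2* = 0.8531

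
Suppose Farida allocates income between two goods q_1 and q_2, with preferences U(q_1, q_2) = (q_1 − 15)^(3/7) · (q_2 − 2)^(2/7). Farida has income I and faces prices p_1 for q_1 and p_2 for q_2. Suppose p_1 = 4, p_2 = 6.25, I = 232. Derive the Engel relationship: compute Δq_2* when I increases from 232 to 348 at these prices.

Δq_2* = 7.424

MRS = (3/2)·(q_2−2)/(q_1−15). Tangency with p_1/p_2 gives q_2−2 = (2/3)·(p_1/p_2)·(q_1−15).
After buying the subsistence bundle (15, 2), a share 0.6 of the remaining income goes to q_1: q_1* = 15 + 0.6·(I − 15p_1 − 2p_2)/p_1.
Discretionary income = 232 − 15·4 − 2·6.25 = 159.5; q_2* = 2 + 0.4·159.5/6.25 = 12.208.
At I' = 348: q_2* = 19.632. Change: 19.632 − 12.208 = 7.424.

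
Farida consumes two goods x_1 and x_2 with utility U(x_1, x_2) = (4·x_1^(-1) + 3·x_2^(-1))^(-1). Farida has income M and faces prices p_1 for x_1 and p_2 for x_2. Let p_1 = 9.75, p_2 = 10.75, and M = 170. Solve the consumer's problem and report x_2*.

x_2* = 7.5316

Numerically x_2/x_1 = 0.824762, so x_1* = 170/(9.75 + 10.75·0.824762) = 9.1318 and x_2* = 0.824762·9.1318 = 7.5316.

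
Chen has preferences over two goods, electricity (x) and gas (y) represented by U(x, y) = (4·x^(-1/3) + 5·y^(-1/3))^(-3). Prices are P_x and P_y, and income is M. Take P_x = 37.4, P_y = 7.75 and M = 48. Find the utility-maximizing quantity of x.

x* = 0.714

Numerically y/x = 3.849107, so x* = 48/(37.4 + 7.75·3.849107) = 0.714.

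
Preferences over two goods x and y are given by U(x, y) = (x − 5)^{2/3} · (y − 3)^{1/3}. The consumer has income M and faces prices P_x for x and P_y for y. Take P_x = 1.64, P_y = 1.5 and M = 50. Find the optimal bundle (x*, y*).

MRS = 2·(y−3)/(x−5). Tangency with P_x/P_y gives y−3 = (1/2)·(P_x/P_y)·(x−5).
After buying the subsistence bundle (5, 3), a share 2/3 of the remaining income goes to x: x* = 5 + 2/3·(M − 5P_x − 3P_y)/P_x.
Discretionary income = 50 − 5·1.64 − 3·1.5 = 37.3; x* = 5 + 2/3·37.3/1.64 = 20.1626; y* = 3 + 1/3·37.3/1.5 = 11.2889.

x* = 20.1626, y* = 11.2889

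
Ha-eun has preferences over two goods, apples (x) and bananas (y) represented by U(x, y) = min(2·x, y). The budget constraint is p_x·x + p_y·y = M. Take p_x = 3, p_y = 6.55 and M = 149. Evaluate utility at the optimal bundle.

V = 18.5093

With perfect complements, no substitution: consume in ratio x:y = 1:2.
Budget: p_x·x + p_y·2·x = M, so (p_x + 2·p_y)·x = M.
Demand: x*(p_x,p_y,M) = M/(p_x + 2·p_y), y* = 2·M/(p_x + 2·p_y).
Here 3 + 2·6.55 = 16.1, giving x* = 9.2547 and y* = 18.5093.
Utility at the optimum: U(9.2547, 18.5093) = 18.5093.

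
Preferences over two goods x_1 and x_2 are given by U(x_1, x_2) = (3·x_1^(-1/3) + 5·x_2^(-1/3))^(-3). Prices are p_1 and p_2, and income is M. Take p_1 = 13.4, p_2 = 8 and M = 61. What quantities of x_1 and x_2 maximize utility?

MU_x_1 ∝ 3·x_1^(-4/3), MU_x_2 ∝ 5·x_2^(-4/3), so MRS = (3/5)·(x_2/x_1)^(4/3) = p_1/p_2.
Hence x_2/x_1 = ((5/3)·p_1/p_2)^(1/(4/3)), i.e. raised to the 0.75 power.
With the ratio pinned down, the budget gives x_1* = M/(p_1 + p_2·(x_2/x_1)) and x_2* = (x_2/x_1)·x_1*.
Numerically x_2/x_1 = 2.159721, so x_1* = 61/(13.4 + 8·2.159721) = 1.9884 and x_2* = 2.159721·1.9884 = 4.2944.

x_1* = 1.9884, x_2* = 4.2944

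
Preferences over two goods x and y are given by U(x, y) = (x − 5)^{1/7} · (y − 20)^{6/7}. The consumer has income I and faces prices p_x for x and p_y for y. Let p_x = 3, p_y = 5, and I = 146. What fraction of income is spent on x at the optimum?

MRS = (1/6)·(y−20)/(x−5). Tangency with p_x/p_y gives y−20 = 6·(p_x/p_y)·(x−5).
After buying the subsistence bundle (5, 20), a share 1/7 of the remaining income goes to x: x* = 5 + 1/7·(I − 5p_x − 20p_y)/p_x.
Discretionary income = 146 − 5·3 − 20·5 = 31; x* = 5 + 1/7·31/3 = 6.4762; y* = 20 + 6/7·31/5 = 25.3143.
Expenditure on x: 3·6.4762 = 19.4286; share = 0.1331.

share on x = 0.1331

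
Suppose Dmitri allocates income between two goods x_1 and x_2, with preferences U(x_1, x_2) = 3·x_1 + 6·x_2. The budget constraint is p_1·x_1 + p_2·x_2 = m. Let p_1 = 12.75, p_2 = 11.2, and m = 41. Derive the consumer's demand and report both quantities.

x_2 gives more utility per dollar, so spend all income on x_2: x_2* = m/p_2, x_1* = 0.
Numerically: x_1* = 0, x_2* = 3.6607.

x_1* = 0, x_2* = 3.6607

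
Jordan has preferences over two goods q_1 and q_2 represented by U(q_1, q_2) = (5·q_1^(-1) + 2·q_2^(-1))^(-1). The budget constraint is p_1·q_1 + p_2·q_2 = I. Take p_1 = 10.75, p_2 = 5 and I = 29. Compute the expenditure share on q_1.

Substitute q_2 = (q_2/q_1)·q_1 into the budget: q_1* = I/(p_1 + p_2·(q_2/q_1)).
Numerically q_2/q_1 = 0.927362, so q_1* = 29/(10.75 + 5·0.927362) = 1.8847 and q_2* = 0.927362·1.8847 = 1.7478.
Expenditure on q_1: 10.75·1.8847 = 20.2609; share = 0.6987.

share on q_1 = 0.6987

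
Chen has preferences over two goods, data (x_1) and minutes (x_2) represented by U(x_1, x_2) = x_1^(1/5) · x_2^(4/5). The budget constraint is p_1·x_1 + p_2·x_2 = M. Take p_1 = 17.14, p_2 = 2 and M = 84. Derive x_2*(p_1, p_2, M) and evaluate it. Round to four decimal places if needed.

x_2* = 33.6

Tangency: MRS = (1/4)·x_2/x_1 = p_1/p_2.
So 0.2·p_2·x_2 = 0.8·p_1·x_1; combined with the budget, a share 0.2 of income goes to x_1.
Demand: x_1*(p_1,p_2,M) = 0.2·M/p_1 and x_2* = 0.8·M/p_2.
At p_1=17.14, p_2=2, M=84: x_2* = 0.8·84/2 = 33.6.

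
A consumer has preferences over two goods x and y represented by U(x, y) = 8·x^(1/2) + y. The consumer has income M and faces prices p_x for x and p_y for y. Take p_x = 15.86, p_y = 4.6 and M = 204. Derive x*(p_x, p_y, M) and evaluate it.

MU_x = 4/√x, MU_y = 1. Tangency: 4/√x = p_x/p_y.
Solve: √x = 4·p_y/p_x, so x*(p_x,p_y) = (4·p_y/p_x)², and y* = (M − p_x·x*)/p_y.
Plugging in: x* = (4·4.6/15.86)² = 1.346.

x* = 1.346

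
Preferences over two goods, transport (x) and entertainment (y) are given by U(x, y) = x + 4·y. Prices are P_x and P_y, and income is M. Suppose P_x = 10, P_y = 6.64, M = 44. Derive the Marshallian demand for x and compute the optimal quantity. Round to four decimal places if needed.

Perfect substitutes: compare marginal utility per dollar. 1/P_x vs 4/P_y → 0.1 vs 0.6024.
y gives more utility per dollar, so spend all income on y: y* = M/P_y, x* = 0.
Numerically: x* = 0, y* = 6.6265.

x* = 0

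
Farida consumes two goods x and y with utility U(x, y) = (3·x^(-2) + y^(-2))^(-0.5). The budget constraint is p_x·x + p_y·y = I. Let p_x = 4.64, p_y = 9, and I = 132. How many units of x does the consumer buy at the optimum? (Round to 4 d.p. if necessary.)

Numerically y/x = 0.55597, so x* = 132/(4.64 + 9·0.55597) = 13.6876.

x* = 13.6876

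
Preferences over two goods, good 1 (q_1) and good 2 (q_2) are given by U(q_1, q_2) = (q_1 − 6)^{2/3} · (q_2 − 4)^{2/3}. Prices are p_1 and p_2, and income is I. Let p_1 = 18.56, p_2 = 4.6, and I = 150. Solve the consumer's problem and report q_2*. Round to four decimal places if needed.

Let q_1' = q_1−6, q_2' = q_2−4. MRS = q_2'/q_1' = p_1/p_2.
Substituting into the budget: q_1* = 6 + 0.5·(I − 6·p_1 − 4·p_2)/p_1, and q_2* = 4 + 0.5·(…)/p_2.
Discretionary income = 150 − 6·18.56 − 4·4.6 = 20.24; q_2* = 4 + 0.5·20.24/4.6 = 6.2.

q_2* = 6.2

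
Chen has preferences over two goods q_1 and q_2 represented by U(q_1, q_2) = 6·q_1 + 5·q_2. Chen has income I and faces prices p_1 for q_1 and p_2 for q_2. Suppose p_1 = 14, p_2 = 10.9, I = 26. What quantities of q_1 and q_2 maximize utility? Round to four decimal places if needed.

q_1* = 0, q_2* = 2.3853

q_2 gives more utility per dollar, so spend all income on q_2: q_2* = I/p_2, q_1* = 0.
Numerically: q_1* = 0, q_2* = 2.3853.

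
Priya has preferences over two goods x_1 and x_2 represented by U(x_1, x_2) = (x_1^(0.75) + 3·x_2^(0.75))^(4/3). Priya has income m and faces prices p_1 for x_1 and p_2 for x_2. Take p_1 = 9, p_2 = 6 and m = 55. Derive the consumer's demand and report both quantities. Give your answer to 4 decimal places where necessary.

From the CES first-order condition, (1/3)·(x_2/x_1)^(0.25) = p_1/p_2.
Hence x_2/x_1 = (3·p_1/p_2)^(1/(0.25)), i.e. raised to the 4 power.
Substitute x_2 = (x_2/x_1)·x_1 into the budget: x_1* = m/(p_1 + p_2·(x_2/x_1)).
Numerically x_2/x_1 = 410.0625, so x_1* = 55/(9 + 6·410.0625) = 0.0223 and x_2* = 410.0625·0.0223 = 9.1333.

x_1* = 0.0223, x_2* = 9.1333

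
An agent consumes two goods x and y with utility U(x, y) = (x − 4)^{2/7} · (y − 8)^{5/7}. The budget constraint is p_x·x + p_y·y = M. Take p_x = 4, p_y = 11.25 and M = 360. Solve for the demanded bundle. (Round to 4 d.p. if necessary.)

x* = 22.1429, y* = 24.127

Let x' = x−4, y' = y−8. MRS = (2/5)·y'/x' = p_x/p_y.
After buying the subsistence bundle (4, 8), a share 2/7 of the remaining income goes to x: x* = 4 + 2/7·(M − 4p_x − 8p_y)/p_x.
Discretionary income = 360 − 4·4 − 8·11.25 = 254; x* = 4 + 2/7·254/4 = 22.1429; y* = 8 + 5/7·254/11.25 = 24.127.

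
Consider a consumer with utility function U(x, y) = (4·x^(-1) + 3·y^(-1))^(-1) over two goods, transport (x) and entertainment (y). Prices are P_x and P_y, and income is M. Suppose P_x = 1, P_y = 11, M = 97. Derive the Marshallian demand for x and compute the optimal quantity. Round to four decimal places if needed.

Substitute y = (y/x)·x into the budget: x* = M/(P_x + P_y·(y/x)).
Numerically y/x = 0.261116, so x* = 97/(1 + 11·0.261116) = 25.0498.

x* = 25.0498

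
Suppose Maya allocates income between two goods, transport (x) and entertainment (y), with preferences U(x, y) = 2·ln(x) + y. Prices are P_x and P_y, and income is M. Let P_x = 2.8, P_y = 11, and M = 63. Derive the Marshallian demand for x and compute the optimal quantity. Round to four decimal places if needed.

x* = 7.8571

MU_x = 2/x, MU_y = 1. Tangency: 2/x = P_x/P_y.
So x*(P_x,P_y) = 2·P_y/P_x, independent of income; and y* = (M − 2·P_y)/P_y.
At the given prices: x* = 2·11/2.8 = 7.8571.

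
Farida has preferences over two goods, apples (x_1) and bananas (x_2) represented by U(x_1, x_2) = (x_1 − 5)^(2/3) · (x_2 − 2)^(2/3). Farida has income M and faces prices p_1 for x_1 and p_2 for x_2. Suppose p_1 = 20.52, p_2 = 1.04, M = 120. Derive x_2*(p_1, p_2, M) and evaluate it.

Let x_1' = x_1−5, x_2' = x_2−2. MRS = x_2'/x_1' = p_1/p_2.
After buying the subsistence bundle (5, 2), a share 0.5 of the remaining income goes to x_1: x_1* = 5 + 0.5·(M − 5p_1 − 2p_2)/p_1.
Discretionary income = 120 − 5·20.52 − 2·1.04 = 15.32; x_2* = 2 + 0.5·15.32/1.04 = 9.3654.

x_2* = 9.3654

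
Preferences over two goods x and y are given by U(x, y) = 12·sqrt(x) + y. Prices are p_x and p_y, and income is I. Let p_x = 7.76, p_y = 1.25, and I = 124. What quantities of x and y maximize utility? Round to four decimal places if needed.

Solve: √x = 6·p_y/p_x, so x*(p_x,p_y) = (6·p_y/p_x)², and y* = (I − p_x·x*)/p_y.
Plugging in: x* = (6·1.25/7.76)² = 0.9341, y* = 93.401.

x* = 0.9341, y* = 93.401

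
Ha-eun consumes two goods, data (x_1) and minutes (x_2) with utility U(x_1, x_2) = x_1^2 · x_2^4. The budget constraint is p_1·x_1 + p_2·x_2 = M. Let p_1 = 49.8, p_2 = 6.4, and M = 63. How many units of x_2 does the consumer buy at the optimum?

Demand: x_1*(p_1,p_2,M) = 1/3·M/p_1 and x_2* = 2/3·M/p_2.
At p_1=49.8, p_2=6.4, M=63: x_2* = 2/3·63/6.4 = 6.5625.

x_2* = 6.5625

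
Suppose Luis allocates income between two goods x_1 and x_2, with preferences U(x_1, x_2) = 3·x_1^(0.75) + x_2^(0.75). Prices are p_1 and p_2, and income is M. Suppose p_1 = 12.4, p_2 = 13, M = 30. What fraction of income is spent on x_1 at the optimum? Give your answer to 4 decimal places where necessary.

share on x_1 = 0.9894

Substitute x_2 = (x_2/x_1)·x_1 into the budget: x_1* = M/(p_1 + p_2·(x_2/x_1)).
Numerically x_2/x_1 = 0.010219, so x_1* = 30/(12.4 + 13·0.010219) = 2.3937 and x_2* = 0.010219·2.3937 = 0.0245.
Expenditure on x_1: 12.4·2.3937 = 29.682; share = 0.9894.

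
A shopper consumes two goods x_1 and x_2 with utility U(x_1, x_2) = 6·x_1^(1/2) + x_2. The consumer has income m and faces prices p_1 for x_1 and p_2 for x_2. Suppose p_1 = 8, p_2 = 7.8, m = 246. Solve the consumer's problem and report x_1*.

Set MRS = p_1/p_2: 3·x_1^(−1/2) = p_1/p_2.
Solve: √x_1 = 3·p_2/p_1, so x_1*(p_1,p_2) = (3·p_2/p_1)², and x_2* = (m − p_1·x_1*)/p_2.
Plugging in: x_1* = (3·7.8/8)² = 8.5556.

x_1* = 8.5556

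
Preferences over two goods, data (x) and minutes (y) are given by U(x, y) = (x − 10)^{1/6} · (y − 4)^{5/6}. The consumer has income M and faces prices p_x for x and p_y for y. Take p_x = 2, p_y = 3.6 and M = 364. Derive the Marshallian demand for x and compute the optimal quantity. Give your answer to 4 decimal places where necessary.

Discretionary income = 364 − 10·2 − 4·3.6 = 329.6; x* = 10 + 1/6·329.6/2 = 37.4667.

x* = 37.4667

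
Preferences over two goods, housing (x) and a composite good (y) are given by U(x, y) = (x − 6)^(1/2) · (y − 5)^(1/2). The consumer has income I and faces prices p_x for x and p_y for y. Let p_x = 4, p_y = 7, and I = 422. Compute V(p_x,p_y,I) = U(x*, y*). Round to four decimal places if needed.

MRS = (y−5)/(x−6). Tangency with p_x/p_y gives y−5 = (p_x/p_y)·(x−6).
Substituting into the budget: x* = 6 + 0.5·(I − 6·p_x − 5·p_y)/p_x, and y* = 5 + 0.5·(…)/p_y.
Discretionary income = 422 − 6·4 − 5·7 = 363; x* = 6 + 0.5·363/4 = 51.375; y* = 5 + 0.5·363/7 = 30.9286.
Utility at the optimum: U(51.375, 30.9286) = 34.3003.

V = 34.3003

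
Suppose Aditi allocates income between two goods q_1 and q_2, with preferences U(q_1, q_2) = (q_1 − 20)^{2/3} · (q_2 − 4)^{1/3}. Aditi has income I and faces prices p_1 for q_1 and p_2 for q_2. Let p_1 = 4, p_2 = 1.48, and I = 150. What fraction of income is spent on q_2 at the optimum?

share on q_2 = 0.1819

This is Cobb-Douglas in (q_1−20, q_2−4): tangency gives 2/3·p_2·(q_2−4) = 1/3·p_1·(q_1−20).
After buying the subsistence bundle (20, 4), a share 2/3 of the remaining income goes to q_1: q_1* = 20 + 2/3·(I − 20p_1 − 4p_2)/p_1.
Discretionary income = 150 − 20·4 − 4·1.48 = 64.08; q_1* = 20 + 2/3·64.08/4 = 30.68; q_2* = 4 + 1/3·64.08/1.48 = 18.4324.
Expenditure on q_2: 1.48·18.4324 = 27.28; share = 0.1819.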